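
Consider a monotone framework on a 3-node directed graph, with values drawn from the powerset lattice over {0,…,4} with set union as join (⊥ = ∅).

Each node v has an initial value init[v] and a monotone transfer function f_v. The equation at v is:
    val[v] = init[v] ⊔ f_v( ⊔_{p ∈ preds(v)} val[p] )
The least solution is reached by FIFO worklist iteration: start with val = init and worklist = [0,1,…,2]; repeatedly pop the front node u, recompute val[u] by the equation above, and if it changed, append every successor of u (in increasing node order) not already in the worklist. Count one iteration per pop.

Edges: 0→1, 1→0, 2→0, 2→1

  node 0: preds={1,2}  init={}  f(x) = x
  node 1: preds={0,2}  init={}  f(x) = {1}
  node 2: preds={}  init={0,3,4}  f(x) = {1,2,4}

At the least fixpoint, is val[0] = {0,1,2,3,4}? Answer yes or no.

yes

Trace (5 dequeues):
  [1] u=0 | in {0,3,4} | out {0,3,4} | prev {} | push {}
  [2] u=1 | in {0,3,4} | out {1} | prev {} | push {0}
  [3] u=2 | in {} | out {0,1,2,3,4} | prev {0,3,4} | push {1}
  [4] u=0 | in {0,1,2,3,4} | out {0,1,2,3,4} | prev {0,3,4} | push {}
  [5] u=1 | in {0,1,2,3,4} | out {1} | ==

Converged values:
  [0] {0,1,2,3,4}
  [1] {1}
  [2] {0,1,2,3,4}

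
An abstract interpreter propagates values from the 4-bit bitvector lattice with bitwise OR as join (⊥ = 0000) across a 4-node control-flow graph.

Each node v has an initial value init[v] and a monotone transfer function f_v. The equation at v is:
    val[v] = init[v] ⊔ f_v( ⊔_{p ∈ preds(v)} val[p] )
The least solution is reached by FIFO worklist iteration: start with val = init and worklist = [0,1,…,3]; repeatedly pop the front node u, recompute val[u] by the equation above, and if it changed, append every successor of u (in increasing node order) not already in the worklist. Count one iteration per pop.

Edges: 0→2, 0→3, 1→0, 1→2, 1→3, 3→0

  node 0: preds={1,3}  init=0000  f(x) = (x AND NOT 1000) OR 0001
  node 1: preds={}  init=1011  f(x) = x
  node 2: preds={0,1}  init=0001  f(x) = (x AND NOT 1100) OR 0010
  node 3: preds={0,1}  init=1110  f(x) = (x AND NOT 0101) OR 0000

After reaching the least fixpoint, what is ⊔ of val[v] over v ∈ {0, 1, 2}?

1111

Trace (4 dequeues):
  [1] u=0 | in 1111 | out 0111 | prev 0000 | push {}
  [2] u=1 | in 0000 | out 1011 | ==
  [3] u=2 | in 1111 | out 0011 | prev 0001 | push {}
  [4] u=3 | in 1111 | out 1110 | ==

Converged values:
  [0] 0111
  [1] 1011
  [2] 0011
  [3] 1110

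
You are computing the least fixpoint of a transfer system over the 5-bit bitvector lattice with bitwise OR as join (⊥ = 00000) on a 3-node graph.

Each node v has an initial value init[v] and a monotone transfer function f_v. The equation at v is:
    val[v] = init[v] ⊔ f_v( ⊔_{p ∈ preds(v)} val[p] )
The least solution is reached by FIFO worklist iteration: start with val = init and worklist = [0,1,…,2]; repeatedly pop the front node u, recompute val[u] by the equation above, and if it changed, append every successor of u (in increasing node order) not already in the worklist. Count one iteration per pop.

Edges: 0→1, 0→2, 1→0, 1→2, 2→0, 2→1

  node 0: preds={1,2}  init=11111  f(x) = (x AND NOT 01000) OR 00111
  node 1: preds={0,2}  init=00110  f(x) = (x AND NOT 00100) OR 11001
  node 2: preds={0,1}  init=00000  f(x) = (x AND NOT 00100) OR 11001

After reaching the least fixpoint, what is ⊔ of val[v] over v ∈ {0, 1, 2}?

Trace (5 dequeues):
  [1] u=0 | in 00110 | out 11111 | ==
  [2] u=1 | in 11111 | out 11111 | prev 00110 | push {0}
  [3] u=2 | in 11111 | out 11011 | prev 00000 | push {1}
  [4] u=0 | in 11111 | out 11111 | ==
  [5] u=1 | in 11111 | out 11111 | ==

Converged values:
  [0] 11111
  [1] 11111
  [2] 11011

11111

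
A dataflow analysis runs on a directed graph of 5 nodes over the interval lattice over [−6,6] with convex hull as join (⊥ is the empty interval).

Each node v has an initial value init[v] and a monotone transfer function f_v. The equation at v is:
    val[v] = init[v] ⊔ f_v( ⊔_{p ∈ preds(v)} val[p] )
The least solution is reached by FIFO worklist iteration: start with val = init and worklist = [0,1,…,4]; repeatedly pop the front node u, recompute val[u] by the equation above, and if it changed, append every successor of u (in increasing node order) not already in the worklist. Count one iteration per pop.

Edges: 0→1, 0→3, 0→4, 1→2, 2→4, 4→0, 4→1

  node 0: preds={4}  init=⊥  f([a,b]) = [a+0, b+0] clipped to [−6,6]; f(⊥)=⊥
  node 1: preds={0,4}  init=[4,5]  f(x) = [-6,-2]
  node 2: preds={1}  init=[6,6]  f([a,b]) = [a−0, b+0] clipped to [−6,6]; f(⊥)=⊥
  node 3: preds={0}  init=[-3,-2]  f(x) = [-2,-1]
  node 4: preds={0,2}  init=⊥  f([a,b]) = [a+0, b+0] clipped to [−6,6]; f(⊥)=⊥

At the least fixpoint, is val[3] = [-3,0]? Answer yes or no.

Iteration log — 9 steps:
  step 1. node 0  ⊔preds=⊥  new=⊥  stable
  step 2. node 1  ⊔preds=⊥  new=[-6,5]  old=[4,5]  +wl: 
  step 3. node 2  ⊔preds=[-6,5]  new=[-6,6]  old=[6,6]  +wl: 
  step 4. node 3  ⊔preds=⊥  new=[-3,-1]  old=[-3,-2]  +wl: 
  step 5. node 4  ⊔preds=[-6,6]  new=[-6,6]  old=⊥  +wl: 0,1
  step 6. node 0  ⊔preds=[-6,6]  new=[-6,6]  old=⊥  +wl: 3,4
  step 7. node 1  ⊔preds=[-6,6]  new=[-6,5]  stable
  step 8. node 3  ⊔preds=[-6,6]  new=[-3,-1]  stable
  step 9. node 4  ⊔preds=[-6,6]  new=[-6,6]  stable

Least fixpoint reached:
  node 0: [-6,6]
  node 1: [-6,5]
  node 2: [-6,6]
  node 3: [-3,-1]
  node 4: [-6,6]

no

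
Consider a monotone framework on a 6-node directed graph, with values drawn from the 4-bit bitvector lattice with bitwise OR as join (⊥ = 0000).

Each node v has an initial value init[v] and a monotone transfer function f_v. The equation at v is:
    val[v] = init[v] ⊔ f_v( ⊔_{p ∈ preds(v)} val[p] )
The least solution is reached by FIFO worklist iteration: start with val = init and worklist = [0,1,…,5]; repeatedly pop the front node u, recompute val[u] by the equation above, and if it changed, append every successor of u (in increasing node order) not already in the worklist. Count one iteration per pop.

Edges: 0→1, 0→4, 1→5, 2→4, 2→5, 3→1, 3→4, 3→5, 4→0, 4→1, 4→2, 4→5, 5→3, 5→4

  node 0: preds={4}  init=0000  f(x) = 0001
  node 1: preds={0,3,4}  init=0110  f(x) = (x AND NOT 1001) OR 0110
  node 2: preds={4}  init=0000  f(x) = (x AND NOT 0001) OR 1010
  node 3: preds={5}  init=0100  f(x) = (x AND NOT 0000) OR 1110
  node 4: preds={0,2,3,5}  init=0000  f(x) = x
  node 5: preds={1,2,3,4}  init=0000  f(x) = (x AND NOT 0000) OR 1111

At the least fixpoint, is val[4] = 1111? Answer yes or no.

yes

Worklist (13 pops):
  #1 pop 0: in=0000 → 0001 (was 0000); enqueue []
  #2 pop 1: in=0101 → 0110 (no change)
  #3 pop 2: in=0000 → 1010 (was 0000); enqueue []
  #4 pop 3: in=0000 → 1110 (was 0100); enqueue [1]
  #5 pop 4: in=1111 → 1111 (was 0000); enqueue [0,2]
  #6 pop 5: in=1111 → 1111 (was 0000); enqueue [3,4]
  #7 pop 1: in=1111 → 0110 (no change)
  #8 pop 0: in=1111 → 0001 (no change)
  #9 pop 2: in=1111 → 1110 (was 1010); enqueue [5]
  #10 pop 3: in=1111 → 1111 (was 1110); enqueue [1]
  #11 pop 4: in=1111 → 1111 (no change)
  #12 pop 5: in=1111 → 1111 (no change)
  #13 pop 1: in=1111 → 0110 (no change)

Fixpoint:
  val[0] = 0001
  val[1] = 0110
  val[2] = 1110
  val[3] = 1111
  val[4] = 1111
  val[5] = 1111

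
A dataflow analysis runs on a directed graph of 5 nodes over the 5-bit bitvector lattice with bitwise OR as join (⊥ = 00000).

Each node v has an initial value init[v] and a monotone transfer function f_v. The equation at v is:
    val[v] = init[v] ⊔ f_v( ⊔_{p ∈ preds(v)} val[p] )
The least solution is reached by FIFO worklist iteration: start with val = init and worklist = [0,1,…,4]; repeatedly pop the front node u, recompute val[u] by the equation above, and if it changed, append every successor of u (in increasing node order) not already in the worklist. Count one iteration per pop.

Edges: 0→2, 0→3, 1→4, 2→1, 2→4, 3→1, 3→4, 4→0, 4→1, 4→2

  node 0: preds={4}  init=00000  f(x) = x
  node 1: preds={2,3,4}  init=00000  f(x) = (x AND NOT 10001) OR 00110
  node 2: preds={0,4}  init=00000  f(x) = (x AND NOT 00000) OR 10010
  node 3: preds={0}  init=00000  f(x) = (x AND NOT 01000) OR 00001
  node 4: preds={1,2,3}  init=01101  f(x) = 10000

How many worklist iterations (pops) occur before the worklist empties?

Worklist (11 pops):
  #1 pop 0: in=01101 → 01101 (was 00000); enqueue []
  #2 pop 1: in=01101 → 01110 (was 00000); enqueue []
  #3 pop 2: in=01101 → 11111 (was 00000); enqueue [1]
  #4 pop 3: in=01101 → 00101 (was 00000); enqueue []
  #5 pop 4: in=11111 → 11101 (was 01101); enqueue [0,2]
  #6 pop 1: in=11111 → 01110 (no change)
  #7 pop 0: in=11101 → 11101 (was 01101); enqueue [3]
  #8 pop 2: in=11101 → 11111 (no change)
  #9 pop 3: in=11101 → 10101 (was 00101); enqueue [1,4]
  #10 pop 1: in=11111 → 01110 (no change)
  #11 pop 4: in=11111 → 11101 (no change)

Fixpoint:
  val[0] = 11101
  val[1] = 01110
  val[2] = 11111
  val[3] = 10101
  val[4] = 11101

11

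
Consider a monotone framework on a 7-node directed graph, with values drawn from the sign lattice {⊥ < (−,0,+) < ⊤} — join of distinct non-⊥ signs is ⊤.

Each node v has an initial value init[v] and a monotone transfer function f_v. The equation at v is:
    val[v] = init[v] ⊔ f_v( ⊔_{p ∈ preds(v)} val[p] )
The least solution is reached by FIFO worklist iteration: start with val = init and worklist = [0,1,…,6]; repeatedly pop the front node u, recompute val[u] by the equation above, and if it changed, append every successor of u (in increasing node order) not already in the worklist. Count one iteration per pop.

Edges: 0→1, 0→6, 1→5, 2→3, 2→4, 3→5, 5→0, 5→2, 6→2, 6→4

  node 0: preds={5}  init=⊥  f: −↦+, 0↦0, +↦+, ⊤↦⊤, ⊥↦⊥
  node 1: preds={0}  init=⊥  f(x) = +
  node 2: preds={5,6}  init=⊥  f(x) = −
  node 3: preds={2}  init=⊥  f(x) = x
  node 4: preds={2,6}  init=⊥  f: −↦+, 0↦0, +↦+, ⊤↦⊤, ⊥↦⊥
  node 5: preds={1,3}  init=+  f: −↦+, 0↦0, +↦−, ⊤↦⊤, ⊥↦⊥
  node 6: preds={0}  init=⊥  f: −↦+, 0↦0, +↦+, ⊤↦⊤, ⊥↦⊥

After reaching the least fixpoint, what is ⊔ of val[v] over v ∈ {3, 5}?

Iteration log — 14 steps:
  step 1. node 0  ⊔preds=+  new=+  old=⊥  +wl: 
  step 2. node 1  ⊔preds=+  new=+  old=⊥  +wl: 
  step 3. node 2  ⊔preds=+  new=−  old=⊥  +wl: 
  step 4. node 3  ⊔preds=−  new=−  old=⊥  +wl: 
  step 5. node 4  ⊔preds=−  new=+  old=⊥  +wl: 
  step 6. node 5  ⊔preds=⊤  new=⊤  old=+  +wl: 0,2
  step 7. node 6  ⊔preds=+  new=+  old=⊥  +wl: 4
  step 8. node 0  ⊔preds=⊤  new=⊤  old=+  +wl: 1,6
  step 9. node 2  ⊔preds=⊤  new=−  stable
  step 10. node 4  ⊔preds=⊤  new=⊤  old=+  +wl: 
  step 11. node 1  ⊔preds=⊤  new=+  stable
  step 12. node 6  ⊔preds=⊤  new=⊤  old=+  +wl: 2,4
  step 13. node 2  ⊔preds=⊤  new=−  stable
  step 14. node 4  ⊔preds=⊤  new=⊤  stable

Least fixpoint reached:
  node 0: ⊤
  node 1: +
  node 2: −
  node 3: −
  node 4: ⊤
  node 5: ⊤
  node 6: ⊤

⊤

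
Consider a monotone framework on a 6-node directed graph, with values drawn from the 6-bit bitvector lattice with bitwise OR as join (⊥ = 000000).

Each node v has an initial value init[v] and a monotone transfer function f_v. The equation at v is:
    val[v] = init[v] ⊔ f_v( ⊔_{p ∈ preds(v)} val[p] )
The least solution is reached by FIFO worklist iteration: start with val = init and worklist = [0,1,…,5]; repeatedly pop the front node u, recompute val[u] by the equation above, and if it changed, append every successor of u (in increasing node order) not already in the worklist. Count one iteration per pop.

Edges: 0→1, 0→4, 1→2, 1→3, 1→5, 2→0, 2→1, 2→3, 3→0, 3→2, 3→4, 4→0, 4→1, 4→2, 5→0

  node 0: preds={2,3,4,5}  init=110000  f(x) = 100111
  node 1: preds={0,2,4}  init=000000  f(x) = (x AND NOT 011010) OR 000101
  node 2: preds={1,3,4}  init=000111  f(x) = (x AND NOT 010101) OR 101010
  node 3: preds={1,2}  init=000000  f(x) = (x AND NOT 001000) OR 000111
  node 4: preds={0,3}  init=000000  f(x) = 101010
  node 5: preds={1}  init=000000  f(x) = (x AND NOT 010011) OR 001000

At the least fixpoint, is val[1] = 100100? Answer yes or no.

no

Worklist (9 pops):
  #1 pop 0: in=000111 → 110111 (was 110000); enqueue []
  #2 pop 1: in=110111 → 100101 (was 000000); enqueue []
  #3 pop 2: in=100101 → 101111 (was 000111); enqueue [0,1]
  #4 pop 3: in=101111 → 100111 (was 000000); enqueue [2]
  #5 pop 4: in=110111 → 101010 (was 000000); enqueue []
  #6 pop 5: in=100101 → 101100 (was 000000); enqueue []
  #7 pop 0: in=101111 → 110111 (no change)
  #8 pop 1: in=111111 → 100101 (no change)
  #9 pop 2: in=101111 → 101111 (no change)

Fixpoint:
  val[0] = 110111
  val[1] = 100101
  val[2] = 101111
  val[3] = 100111
  val[4] = 101010
  val[5] = 101100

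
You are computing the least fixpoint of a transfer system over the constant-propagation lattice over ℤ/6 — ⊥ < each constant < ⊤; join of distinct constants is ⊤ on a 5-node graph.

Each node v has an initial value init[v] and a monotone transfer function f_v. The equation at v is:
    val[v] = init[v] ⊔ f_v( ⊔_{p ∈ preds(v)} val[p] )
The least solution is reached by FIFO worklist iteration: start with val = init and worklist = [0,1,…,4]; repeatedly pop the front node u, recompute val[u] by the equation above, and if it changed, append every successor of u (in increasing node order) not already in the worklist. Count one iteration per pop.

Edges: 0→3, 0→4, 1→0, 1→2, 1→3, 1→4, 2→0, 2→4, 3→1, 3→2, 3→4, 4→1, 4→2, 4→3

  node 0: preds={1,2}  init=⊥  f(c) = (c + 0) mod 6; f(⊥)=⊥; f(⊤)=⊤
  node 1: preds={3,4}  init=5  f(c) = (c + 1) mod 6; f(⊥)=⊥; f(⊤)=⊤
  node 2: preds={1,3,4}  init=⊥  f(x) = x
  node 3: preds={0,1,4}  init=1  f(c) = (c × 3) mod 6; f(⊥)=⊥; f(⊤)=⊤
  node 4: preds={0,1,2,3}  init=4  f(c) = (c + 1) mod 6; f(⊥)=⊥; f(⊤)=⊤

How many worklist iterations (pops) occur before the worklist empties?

Iteration log — 10 steps:
  step 1. node 0  ⊔preds=5  new=5  old=⊥  +wl: 
  step 2. node 1  ⊔preds=⊤  new=⊤  old=5  +wl: 0
  step 3. node 2  ⊔preds=⊤  new=⊤  old=⊥  +wl: 
  step 4. node 3  ⊔preds=⊤  new=⊤  old=1  +wl: 1,2
  step 5. node 4  ⊔preds=⊤  new=⊤  old=4  +wl: 3
  step 6. node 0  ⊔preds=⊤  new=⊤  old=5  +wl: 4
  step 7. node 1  ⊔preds=⊤  new=⊤  stable
  step 8. node 2  ⊔preds=⊤  new=⊤  stable
  step 9. node 3  ⊔preds=⊤  new=⊤  stable
  step 10. node 4  ⊔preds=⊤  new=⊤  stable

Least fixpoint reached:
  node 0: ⊤
  node 1: ⊤
  node 2: ⊤
  node 3: ⊤
  node 4: ⊤

10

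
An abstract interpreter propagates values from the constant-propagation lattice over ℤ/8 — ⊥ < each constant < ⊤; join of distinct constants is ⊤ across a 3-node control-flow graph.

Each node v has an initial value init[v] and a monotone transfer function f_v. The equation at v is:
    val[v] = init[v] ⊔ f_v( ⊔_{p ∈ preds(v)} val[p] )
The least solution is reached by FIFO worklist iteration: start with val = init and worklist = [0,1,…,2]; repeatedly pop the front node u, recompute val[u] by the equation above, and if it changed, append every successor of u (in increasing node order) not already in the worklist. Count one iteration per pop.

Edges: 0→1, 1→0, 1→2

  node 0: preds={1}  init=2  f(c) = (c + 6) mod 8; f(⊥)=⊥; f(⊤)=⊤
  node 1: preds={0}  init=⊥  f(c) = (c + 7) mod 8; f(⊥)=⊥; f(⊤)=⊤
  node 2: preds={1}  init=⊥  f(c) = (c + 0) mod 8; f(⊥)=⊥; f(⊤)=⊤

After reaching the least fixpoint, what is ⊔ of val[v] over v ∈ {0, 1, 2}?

Worklist (7 pops):
  #1 pop 0: in=⊥ → 2 (no change)
  #2 pop 1: in=2 → 1 (was ⊥); enqueue [0]
  #3 pop 2: in=1 → 1 (was ⊥); enqueue []
  #4 pop 0: in=1 → ⊤ (was 2); enqueue [1]
  #5 pop 1: in=⊤ → ⊤ (was 1); enqueue [0,2]
  #6 pop 0: in=⊤ → ⊤ (no change)
  #7 pop 2: in=⊤ → ⊤ (was 1); enqueue []

Fixpoint:
  val[0] = ⊤
  val[1] = ⊤
  val[2] = ⊤

⊤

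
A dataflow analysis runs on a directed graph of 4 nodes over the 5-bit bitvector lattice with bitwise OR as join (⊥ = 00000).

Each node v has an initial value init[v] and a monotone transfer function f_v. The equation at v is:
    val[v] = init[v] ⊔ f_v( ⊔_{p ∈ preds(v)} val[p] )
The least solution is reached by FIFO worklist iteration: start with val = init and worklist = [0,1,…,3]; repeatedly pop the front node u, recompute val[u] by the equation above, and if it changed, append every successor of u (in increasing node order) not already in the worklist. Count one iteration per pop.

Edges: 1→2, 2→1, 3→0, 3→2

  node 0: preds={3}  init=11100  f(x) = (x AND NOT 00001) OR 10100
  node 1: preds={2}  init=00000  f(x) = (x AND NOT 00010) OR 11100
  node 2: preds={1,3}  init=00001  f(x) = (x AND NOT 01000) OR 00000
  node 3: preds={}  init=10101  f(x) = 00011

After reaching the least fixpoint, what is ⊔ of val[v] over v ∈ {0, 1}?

Trace (8 dequeues):
  [1] u=0 | in 10101 | out 11100 | ==
  [2] u=1 | in 00001 | out 11101 | prev 00000 | push {}
  [3] u=2 | in 11101 | out 10101 | prev 00001 | push {1}
  [4] u=3 | in 00000 | out 10111 | prev 10101 | push {0,2}
  [5] u=1 | in 10101 | out 11101 | ==
  [6] u=0 | in 10111 | out 11110 | prev 11100 | push {}
  [7] u=2 | in 11111 | out 10111 | prev 10101 | push {1}
  [8] u=1 | in 10111 | out 11101 | ==

Converged values:
  [0] 11110
  [1] 11101
  [2] 10111
  [3] 10111

11111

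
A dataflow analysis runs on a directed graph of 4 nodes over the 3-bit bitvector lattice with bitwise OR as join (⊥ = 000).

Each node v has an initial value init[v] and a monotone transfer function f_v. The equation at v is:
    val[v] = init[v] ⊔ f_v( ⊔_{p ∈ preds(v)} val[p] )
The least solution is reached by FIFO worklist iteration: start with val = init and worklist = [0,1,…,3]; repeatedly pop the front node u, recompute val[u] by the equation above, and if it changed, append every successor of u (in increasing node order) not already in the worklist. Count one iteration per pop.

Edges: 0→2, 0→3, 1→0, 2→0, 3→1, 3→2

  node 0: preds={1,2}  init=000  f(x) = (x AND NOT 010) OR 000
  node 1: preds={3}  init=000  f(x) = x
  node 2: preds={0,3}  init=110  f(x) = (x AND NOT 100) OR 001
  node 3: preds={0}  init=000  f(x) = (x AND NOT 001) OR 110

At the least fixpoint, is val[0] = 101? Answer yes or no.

yes

Trace (9 dequeues):
  [1] u=0 | in 110 | out 100 | prev 000 | push {}
  [2] u=1 | in 000 | out 000 | ==
  [3] u=2 | in 100 | out 111 | prev 110 | push {0}
  [4] u=3 | in 100 | out 110 | prev 000 | push {1,2}
  [5] u=0 | in 111 | out 101 | prev 100 | push {3}
  [6] u=1 | in 110 | out 110 | prev 000 | push {0}
  [7] u=2 | in 111 | out 111 | ==
  [8] u=3 | in 101 | out 110 | ==
  [9] u=0 | in 111 | out 101 | ==

Converged values:
  [0] 101
  [1] 110
  [2] 111
  [3] 110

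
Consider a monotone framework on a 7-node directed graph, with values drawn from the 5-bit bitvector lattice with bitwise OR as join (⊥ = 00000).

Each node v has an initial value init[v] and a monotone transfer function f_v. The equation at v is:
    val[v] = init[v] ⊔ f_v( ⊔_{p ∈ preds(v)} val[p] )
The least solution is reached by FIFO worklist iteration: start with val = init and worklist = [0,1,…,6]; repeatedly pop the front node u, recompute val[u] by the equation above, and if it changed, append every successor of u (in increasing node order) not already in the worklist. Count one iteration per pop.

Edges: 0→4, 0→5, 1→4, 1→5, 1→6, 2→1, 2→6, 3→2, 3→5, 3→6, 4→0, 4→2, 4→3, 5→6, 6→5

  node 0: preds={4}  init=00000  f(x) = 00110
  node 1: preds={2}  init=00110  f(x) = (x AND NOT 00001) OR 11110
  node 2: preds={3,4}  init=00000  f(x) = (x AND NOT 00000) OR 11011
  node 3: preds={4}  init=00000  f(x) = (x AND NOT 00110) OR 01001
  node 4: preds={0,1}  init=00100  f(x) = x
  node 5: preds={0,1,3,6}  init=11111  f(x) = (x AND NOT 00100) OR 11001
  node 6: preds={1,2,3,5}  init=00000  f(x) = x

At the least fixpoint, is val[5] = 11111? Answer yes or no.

Trace (14 dequeues):
  [1] u=0 | in 00100 | out 00110 | prev 00000 | push {}
  [2] u=1 | in 00000 | out 11110 | prev 00110 | push {}
  [3] u=2 | in 00100 | out 11111 | prev 00000 | push {1}
  [4] u=3 | in 00100 | out 01001 | prev 00000 | push {2}
  [5] u=4 | in 11110 | out 11110 | prev 00100 | push {0,3}
  [6] u=5 | in 11111 | out 11111 | ==
  [7] u=6 | in 11111 | out 11111 | prev 00000 | push {5}
  [8] u=1 | in 11111 | out 11110 | ==
  [9] u=2 | in 11111 | out 11111 | ==
  [10] u=0 | in 11110 | out 00110 | ==
  [11] u=3 | in 11110 | out 11001 | prev 01001 | push {2,6}
  [12] u=5 | in 11111 | out 11111 | ==
  [13] u=2 | in 11111 | out 11111 | ==
  [14] u=6 | in 11111 | out 11111 | ==

Converged values:
  [0] 00110
  [1] 11110
  [2] 11111
  [3] 11001
  [4] 11110
  [5] 11111
  [6] 11111

yes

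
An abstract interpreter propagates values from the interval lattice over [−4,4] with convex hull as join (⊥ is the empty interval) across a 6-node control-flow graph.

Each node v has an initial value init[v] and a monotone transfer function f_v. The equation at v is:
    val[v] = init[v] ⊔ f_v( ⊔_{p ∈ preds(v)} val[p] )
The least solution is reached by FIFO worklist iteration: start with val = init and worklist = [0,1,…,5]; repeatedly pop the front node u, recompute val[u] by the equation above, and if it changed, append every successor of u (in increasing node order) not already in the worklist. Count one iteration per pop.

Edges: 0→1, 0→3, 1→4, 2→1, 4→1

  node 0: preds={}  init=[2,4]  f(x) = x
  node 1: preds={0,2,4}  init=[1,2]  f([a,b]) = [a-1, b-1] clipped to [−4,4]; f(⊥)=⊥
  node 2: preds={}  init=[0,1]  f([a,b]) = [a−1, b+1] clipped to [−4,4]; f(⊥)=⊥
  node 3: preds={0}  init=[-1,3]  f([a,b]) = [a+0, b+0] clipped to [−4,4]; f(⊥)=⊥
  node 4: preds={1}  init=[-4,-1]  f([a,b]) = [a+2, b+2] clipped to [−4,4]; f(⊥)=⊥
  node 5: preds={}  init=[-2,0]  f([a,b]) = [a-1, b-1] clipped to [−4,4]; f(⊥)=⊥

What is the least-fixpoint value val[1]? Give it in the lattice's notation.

Worklist (7 pops):
  #1 pop 0: in=⊥ → [2,4] (no change)
  #2 pop 1: in=[-4,4] → [-4,3] (was [1,2]); enqueue []
  #3 pop 2: in=⊥ → [0,1] (no change)
  #4 pop 3: in=[2,4] → [-1,4] (was [-1,3]); enqueue []
  #5 pop 4: in=[-4,3] → [-4,4] (was [-4,-1]); enqueue [1]
  #6 pop 5: in=⊥ → [-2,0] (no change)
  #7 pop 1: in=[-4,4] → [-4,3] (no change)

Fixpoint:
  val[0] = [2,4]
  val[1] = [-4,3]
  val[2] = [0,1]
  val[3] = [-1,4]
  val[4] = [-4,4]
  val[5] = [-2,0]

[-4,3]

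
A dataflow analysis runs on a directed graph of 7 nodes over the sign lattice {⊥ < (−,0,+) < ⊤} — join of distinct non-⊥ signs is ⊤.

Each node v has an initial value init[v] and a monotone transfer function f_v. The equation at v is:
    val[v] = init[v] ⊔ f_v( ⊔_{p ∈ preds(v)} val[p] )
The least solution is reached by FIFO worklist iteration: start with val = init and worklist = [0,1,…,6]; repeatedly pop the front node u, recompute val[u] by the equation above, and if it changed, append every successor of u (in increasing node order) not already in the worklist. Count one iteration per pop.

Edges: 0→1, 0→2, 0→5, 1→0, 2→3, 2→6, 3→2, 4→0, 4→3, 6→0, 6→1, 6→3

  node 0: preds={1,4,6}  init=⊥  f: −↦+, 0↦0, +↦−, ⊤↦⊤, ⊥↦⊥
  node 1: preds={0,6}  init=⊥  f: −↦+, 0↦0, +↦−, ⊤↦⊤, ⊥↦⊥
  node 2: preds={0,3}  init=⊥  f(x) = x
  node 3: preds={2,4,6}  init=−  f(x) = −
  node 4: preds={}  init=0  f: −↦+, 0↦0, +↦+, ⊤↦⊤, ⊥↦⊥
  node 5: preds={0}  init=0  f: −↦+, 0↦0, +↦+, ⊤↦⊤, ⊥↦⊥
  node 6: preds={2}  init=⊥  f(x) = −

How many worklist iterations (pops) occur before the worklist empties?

Iteration log — 13 steps:
  step 1. node 0  ⊔preds=0  new=0  old=⊥  +wl: 
  step 2. node 1  ⊔preds=0  new=0  old=⊥  +wl: 0
  step 3. node 2  ⊔preds=⊤  new=⊤  old=⊥  +wl: 
  step 4. node 3  ⊔preds=⊤  new=−  stable
  step 5. node 4  ⊔preds=⊥  new=0  stable
  step 6. node 5  ⊔preds=0  new=0  stable
  step 7. node 6  ⊔preds=⊤  new=−  old=⊥  +wl: 1,3
  step 8. node 0  ⊔preds=⊤  new=⊤  old=0  +wl: 2,5
  step 9. node 1  ⊔preds=⊤  new=⊤  old=0  +wl: 0
  step 10. node 3  ⊔preds=⊤  new=−  stable
  step 11. node 2  ⊔preds=⊤  new=⊤  stable
  step 12. node 5  ⊔preds=⊤  new=⊤  old=0  +wl: 
  step 13. node 0  ⊔preds=⊤  new=⊤  stable

Least fixpoint reached:
  node 0: ⊤
  node 1: ⊤
  node 2: ⊤
  node 3: −
  node 4: 0
  node 5: ⊤
  node 6: −

13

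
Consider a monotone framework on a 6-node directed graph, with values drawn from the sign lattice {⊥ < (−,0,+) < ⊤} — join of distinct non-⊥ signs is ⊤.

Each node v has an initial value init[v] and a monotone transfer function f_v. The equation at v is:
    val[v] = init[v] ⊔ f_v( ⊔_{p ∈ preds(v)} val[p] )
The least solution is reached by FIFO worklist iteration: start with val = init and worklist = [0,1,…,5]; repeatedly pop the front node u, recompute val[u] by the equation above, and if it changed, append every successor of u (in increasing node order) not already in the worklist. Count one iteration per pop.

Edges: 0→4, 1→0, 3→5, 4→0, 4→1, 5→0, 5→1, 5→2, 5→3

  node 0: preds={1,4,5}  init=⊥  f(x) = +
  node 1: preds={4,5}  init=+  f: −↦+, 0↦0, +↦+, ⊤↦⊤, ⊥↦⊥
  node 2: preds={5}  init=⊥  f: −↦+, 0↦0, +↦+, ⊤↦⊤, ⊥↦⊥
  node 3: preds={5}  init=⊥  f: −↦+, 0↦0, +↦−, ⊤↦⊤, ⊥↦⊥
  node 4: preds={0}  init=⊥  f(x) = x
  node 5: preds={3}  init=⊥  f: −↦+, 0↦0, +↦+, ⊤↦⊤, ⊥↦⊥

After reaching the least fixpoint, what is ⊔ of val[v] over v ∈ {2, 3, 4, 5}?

+

Worklist (8 pops):
  #1 pop 0: in=+ → + (was ⊥); enqueue []
  #2 pop 1: in=⊥ → + (no change)
  #3 pop 2: in=⊥ → ⊥ (no change)
  #4 pop 3: in=⊥ → ⊥ (no change)
  #5 pop 4: in=+ → + (was ⊥); enqueue [0,1]
  #6 pop 5: in=⊥ → ⊥ (no change)
  #7 pop 0: in=+ → + (no change)
  #8 pop 1: in=+ → + (no change)

Fixpoint:
  val[0] = +
  val[1] = +
  val[2] = ⊥
  val[3] = ⊥
  val[4] = +
  val[5] = ⊥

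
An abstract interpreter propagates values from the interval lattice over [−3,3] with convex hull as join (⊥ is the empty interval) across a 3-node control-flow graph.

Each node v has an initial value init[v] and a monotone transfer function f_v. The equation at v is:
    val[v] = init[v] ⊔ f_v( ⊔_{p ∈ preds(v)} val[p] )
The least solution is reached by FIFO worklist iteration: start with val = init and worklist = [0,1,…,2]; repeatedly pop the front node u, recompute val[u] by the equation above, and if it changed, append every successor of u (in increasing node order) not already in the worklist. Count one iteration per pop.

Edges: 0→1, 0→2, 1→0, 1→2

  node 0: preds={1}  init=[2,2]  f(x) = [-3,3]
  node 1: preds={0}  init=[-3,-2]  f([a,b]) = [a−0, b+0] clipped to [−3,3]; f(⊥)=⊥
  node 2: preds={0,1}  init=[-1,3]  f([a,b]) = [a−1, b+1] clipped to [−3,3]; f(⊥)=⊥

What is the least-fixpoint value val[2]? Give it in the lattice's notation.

Iteration log — 4 steps:
  step 1. node 0  ⊔preds=[-3,-2]  new=[-3,3]  old=[2,2]  +wl: 
  step 2. node 1  ⊔preds=[-3,3]  new=[-3,3]  old=[-3,-2]  +wl: 0
  step 3. node 2  ⊔preds=[-3,3]  new=[-3,3]  old=[-1,3]  +wl: 
  step 4. node 0  ⊔preds=[-3,3]  new=[-3,3]  stable

Least fixpoint reached:
  node 0: [-3,3]
  node 1: [-3,3]
  node 2: [-3,3]

[-3,3]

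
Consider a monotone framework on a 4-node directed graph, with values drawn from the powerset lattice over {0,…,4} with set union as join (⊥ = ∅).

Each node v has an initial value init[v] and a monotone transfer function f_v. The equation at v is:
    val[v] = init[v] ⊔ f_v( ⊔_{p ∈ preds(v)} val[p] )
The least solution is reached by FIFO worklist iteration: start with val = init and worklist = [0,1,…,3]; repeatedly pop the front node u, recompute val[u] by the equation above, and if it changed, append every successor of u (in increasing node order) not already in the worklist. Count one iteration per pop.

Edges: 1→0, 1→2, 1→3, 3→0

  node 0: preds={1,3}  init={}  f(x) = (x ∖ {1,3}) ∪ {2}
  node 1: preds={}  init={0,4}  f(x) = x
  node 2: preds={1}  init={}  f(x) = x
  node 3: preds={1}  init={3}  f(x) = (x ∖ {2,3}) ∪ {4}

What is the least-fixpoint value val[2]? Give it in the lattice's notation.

Worklist (5 pops):
  #1 pop 0: in={0,3,4} → {0,2,4} (was {}); enqueue []
  #2 pop 1: in={} → {0,4} (no change)
  #3 pop 2: in={0,4} → {0,4} (was {}); enqueue []
  #4 pop 3: in={0,4} → {0,3,4} (was {3}); enqueue [0]
  #5 pop 0: in={0,3,4} → {0,2,4} (no change)

Fixpoint:
  val[0] = {0,2,4}
  val[1] = {0,4}
  val[2] = {0,4}
  val[3] = {0,3,4}

{0,4}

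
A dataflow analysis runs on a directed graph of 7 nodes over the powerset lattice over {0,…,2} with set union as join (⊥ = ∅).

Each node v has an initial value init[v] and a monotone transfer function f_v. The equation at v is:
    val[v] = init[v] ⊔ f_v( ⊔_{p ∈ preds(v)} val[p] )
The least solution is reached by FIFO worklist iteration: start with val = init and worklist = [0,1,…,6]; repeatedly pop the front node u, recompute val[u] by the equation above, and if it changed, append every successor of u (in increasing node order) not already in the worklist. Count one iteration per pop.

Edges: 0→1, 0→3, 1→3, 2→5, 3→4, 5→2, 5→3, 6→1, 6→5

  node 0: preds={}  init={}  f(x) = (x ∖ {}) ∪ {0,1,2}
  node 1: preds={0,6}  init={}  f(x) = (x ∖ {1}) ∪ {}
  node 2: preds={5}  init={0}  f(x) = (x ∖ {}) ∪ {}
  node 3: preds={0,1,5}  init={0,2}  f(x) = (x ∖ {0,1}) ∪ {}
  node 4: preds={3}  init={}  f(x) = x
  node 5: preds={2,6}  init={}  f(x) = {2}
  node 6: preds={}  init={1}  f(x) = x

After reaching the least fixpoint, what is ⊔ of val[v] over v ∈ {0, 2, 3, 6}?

Trace (10 dequeues):
  [1] u=0 | in {} | out {0,1,2} | prev {} | push {}
  [2] u=1 | in {0,1,2} | out {0,2} | prev {} | push {}
  [3] u=2 | in {} | out {0} | ==
  [4] u=3 | in {0,1,2} | out {0,2} | ==
  [5] u=4 | in {0,2} | out {0,2} | prev {} | push {}
  [6] u=5 | in {0,1} | out {2} | prev {} | push {2,3}
  [7] u=6 | in {} | out {1} | ==
  [8] u=2 | in {2} | out {0,2} | prev {0} | push {5}
  [9] u=3 | in {0,1,2} | out {0,2} | ==
  [10] u=5 | in {0,1,2} | out {2} | ==

Converged values:
  [0] {0,1,2}
  [1] {0,2}
  [2] {0,2}
  [3] {0,2}
  [4] {0,2}
  [5] {2}
  [6] {1}

{0,1,2}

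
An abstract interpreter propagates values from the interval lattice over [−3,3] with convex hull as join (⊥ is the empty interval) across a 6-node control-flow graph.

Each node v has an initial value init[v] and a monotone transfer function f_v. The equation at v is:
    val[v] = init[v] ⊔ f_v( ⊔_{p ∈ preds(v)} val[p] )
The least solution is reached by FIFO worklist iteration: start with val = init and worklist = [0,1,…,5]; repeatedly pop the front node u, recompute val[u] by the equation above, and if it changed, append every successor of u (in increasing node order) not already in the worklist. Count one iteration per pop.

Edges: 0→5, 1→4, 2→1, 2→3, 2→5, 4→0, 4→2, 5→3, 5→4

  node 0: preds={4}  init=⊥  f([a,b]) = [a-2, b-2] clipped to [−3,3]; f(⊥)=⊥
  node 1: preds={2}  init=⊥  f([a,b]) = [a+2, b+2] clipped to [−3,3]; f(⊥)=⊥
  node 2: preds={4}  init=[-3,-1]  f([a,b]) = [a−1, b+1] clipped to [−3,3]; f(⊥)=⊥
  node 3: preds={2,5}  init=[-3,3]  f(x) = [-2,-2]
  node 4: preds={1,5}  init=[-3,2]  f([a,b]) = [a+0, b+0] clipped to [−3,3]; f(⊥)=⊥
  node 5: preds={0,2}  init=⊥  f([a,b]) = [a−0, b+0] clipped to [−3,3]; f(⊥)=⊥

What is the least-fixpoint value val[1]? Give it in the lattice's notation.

[-1,3]

Iteration log — 12 steps:
  step 1. node 0  ⊔preds=[-3,2]  new=[-3,0]  old=⊥  +wl: 
  step 2. node 1  ⊔preds=[-3,-1]  new=[-1,1]  old=⊥  +wl: 
  step 3. node 2  ⊔preds=[-3,2]  new=[-3,3]  old=[-3,-1]  +wl: 1
  step 4. node 3  ⊔preds=[-3,3]  new=[-3,3]  stable
  step 5. node 4  ⊔preds=[-1,1]  new=[-3,2]  stable
  step 6. node 5  ⊔preds=[-3,3]  new=[-3,3]  old=⊥  +wl: 3,4
  step 7. node 1  ⊔preds=[-3,3]  new=[-1,3]  old=[-1,1]  +wl: 
  step 8. node 3  ⊔preds=[-3,3]  new=[-3,3]  stable
  step 9. node 4  ⊔preds=[-3,3]  new=[-3,3]  old=[-3,2]  +wl: 0,2
  step 10. node 0  ⊔preds=[-3,3]  new=[-3,1]  old=[-3,0]  +wl: 5
  step 11. node 2  ⊔preds=[-3,3]  new=[-3,3]  stable
  step 12. node 5  ⊔preds=[-3,3]  new=[-3,3]  stable

Least fixpoint reached:
  node 0: [-3,1]
  node 1: [-1,3]
  node 2: [-3,3]
  node 3: [-3,3]
  node 4: [-3,3]
  node 5: [-3,3]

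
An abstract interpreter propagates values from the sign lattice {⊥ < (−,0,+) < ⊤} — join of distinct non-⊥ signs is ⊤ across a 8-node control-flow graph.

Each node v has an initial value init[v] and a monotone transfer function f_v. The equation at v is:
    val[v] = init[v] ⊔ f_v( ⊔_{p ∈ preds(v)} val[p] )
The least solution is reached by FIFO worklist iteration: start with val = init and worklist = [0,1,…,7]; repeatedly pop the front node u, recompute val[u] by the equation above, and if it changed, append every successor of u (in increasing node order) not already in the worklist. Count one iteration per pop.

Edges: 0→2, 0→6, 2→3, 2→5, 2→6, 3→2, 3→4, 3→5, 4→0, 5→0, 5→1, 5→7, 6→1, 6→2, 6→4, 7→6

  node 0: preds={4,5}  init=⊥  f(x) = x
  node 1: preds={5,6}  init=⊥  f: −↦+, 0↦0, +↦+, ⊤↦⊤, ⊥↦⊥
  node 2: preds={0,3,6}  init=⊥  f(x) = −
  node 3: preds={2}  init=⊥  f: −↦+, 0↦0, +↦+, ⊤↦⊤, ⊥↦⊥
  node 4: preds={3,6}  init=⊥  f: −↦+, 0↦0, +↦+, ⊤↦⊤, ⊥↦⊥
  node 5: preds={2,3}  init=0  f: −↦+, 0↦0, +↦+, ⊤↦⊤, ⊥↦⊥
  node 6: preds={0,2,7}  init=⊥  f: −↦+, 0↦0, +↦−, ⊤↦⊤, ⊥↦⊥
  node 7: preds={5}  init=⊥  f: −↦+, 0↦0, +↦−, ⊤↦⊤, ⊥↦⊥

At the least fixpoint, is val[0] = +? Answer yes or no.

no

Worklist (15 pops):
  #1 pop 0: in=0 → 0 (was ⊥); enqueue []
  #2 pop 1: in=0 → 0 (was ⊥); enqueue []
  #3 pop 2: in=0 → − (was ⊥); enqueue []
  #4 pop 3: in=− → + (was ⊥); enqueue [2]
  #5 pop 4: in=+ → + (was ⊥); enqueue [0]
  #6 pop 5: in=⊤ → ⊤ (was 0); enqueue [1]
  #7 pop 6: in=⊤ → ⊤ (was ⊥); enqueue [4]
  #8 pop 7: in=⊤ → ⊤ (was ⊥); enqueue [6]
  #9 pop 2: in=⊤ → − (no change)
  #10 pop 0: in=⊤ → ⊤ (was 0); enqueue [2]
  #11 pop 1: in=⊤ → ⊤ (was 0); enqueue []
  #12 pop 4: in=⊤ → ⊤ (was +); enqueue [0]
  #13 pop 6: in=⊤ → ⊤ (no change)
  #14 pop 2: in=⊤ → − (no change)
  #15 pop 0: in=⊤ → ⊤ (no change)

Fixpoint:
  val[0] = ⊤
  val[1] = ⊤
  val[2] = −
  val[3] = +
  val[4] = ⊤
  val[5] = ⊤
  val[6] = ⊤
  val[7] = ⊤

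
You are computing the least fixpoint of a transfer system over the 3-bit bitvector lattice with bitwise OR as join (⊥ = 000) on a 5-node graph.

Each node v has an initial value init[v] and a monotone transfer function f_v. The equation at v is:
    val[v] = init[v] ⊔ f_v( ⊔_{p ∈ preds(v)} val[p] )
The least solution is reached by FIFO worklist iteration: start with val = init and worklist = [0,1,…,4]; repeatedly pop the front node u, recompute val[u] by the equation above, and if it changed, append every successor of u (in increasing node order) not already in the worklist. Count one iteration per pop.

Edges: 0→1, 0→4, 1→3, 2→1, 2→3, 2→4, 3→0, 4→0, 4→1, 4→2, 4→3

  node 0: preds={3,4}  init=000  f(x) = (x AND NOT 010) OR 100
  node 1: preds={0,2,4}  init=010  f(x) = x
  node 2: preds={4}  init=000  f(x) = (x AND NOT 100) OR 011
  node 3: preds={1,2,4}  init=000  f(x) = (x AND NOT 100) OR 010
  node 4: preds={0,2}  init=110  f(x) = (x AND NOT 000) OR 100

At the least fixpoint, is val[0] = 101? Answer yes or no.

yes

Trace (11 dequeues):
  [1] u=0 | in 110 | out 100 | prev 000 | push {}
  [2] u=1 | in 110 | out 110 | prev 010 | push {}
  [3] u=2 | in 110 | out 011 | prev 000 | push {1}
  [4] u=3 | in 111 | out 011 | prev 000 | push {0}
  [5] u=4 | in 111 | out 111 | prev 110 | push {2,3}
  [6] u=1 | in 111 | out 111 | prev 110 | push {}
  [7] u=0 | in 111 | out 101 | prev 100 | push {1,4}
  [8] u=2 | in 111 | out 011 | ==
  [9] u=3 | in 111 | out 011 | ==
  [10] u=1 | in 111 | out 111 | ==
  [11] u=4 | in 111 | out 111 | ==

Converged values:
  [0] 101
  [1] 111
  [2] 011
  [3] 011
  [4] 111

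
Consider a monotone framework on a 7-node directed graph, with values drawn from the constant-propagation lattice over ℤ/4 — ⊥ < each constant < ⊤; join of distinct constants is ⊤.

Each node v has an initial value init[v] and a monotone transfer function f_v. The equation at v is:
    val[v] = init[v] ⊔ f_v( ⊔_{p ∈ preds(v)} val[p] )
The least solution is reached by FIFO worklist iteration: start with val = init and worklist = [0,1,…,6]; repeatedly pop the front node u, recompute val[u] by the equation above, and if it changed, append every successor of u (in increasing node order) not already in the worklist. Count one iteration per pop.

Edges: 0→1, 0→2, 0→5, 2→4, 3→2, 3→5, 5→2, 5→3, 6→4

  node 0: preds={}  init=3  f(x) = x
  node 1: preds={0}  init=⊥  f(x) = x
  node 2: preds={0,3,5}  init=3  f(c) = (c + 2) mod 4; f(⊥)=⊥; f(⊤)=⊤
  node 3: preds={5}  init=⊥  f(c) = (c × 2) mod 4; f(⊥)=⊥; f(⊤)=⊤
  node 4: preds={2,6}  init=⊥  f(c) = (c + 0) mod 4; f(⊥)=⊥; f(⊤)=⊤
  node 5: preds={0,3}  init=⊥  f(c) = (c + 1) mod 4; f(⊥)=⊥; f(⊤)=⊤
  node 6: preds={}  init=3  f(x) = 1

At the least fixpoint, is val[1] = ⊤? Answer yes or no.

no

Trace (16 dequeues):
  [1] u=0 | in ⊥ | out 3 | ==
  [2] u=1 | in 3 | out 3 | prev ⊥ | push {}
  [3] u=2 | in 3 | out ⊤ | prev 3 | push {}
  [4] u=3 | in ⊥ | out ⊥ | ==
  [5] u=4 | in ⊤ | out ⊤ | prev ⊥ | push {}
  [6] u=5 | in 3 | out 0 | prev ⊥ | push {2,3}
  [7] u=6 | in ⊥ | out ⊤ | prev 3 | push {4}
  [8] u=2 | in ⊤ | out ⊤ | ==
  [9] u=3 | in 0 | out 0 | prev ⊥ | push {2,5}
  [10] u=4 | in ⊤ | out ⊤ | ==
  [11] u=2 | in ⊤ | out ⊤ | ==
  [12] u=5 | in ⊤ | out ⊤ | prev 0 | push {2,3}
  [13] u=2 | in ⊤ | out ⊤ | ==
  [14] u=3 | in ⊤ | out ⊤ | prev 0 | push {2,5}
  [15] u=2 | in ⊤ | out ⊤ | ==
  [16] u=5 | in ⊤ | out ⊤ | ==

Converged values:
  [0] 3
  [1] 3
  [2] ⊤
  [3] ⊤
  [4] ⊤
  [5] ⊤
  [6] ⊤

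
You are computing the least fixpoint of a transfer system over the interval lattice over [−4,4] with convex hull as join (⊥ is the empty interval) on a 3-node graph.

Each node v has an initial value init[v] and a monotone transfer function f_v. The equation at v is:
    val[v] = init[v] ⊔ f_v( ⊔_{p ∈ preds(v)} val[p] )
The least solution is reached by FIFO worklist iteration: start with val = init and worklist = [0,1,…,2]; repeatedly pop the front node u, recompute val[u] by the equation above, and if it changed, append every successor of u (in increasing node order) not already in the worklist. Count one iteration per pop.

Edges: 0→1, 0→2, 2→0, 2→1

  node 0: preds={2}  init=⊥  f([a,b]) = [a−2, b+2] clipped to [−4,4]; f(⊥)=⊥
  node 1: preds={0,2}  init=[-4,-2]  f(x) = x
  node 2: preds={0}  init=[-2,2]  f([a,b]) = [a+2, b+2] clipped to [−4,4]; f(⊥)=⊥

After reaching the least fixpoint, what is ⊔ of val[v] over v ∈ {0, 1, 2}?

[-4,4]

Worklist (5 pops):
  #1 pop 0: in=[-2,2] → [-4,4] (was ⊥); enqueue []
  #2 pop 1: in=[-4,4] → [-4,4] (was [-4,-2]); enqueue []
  #3 pop 2: in=[-4,4] → [-2,4] (was [-2,2]); enqueue [0,1]
  #4 pop 0: in=[-2,4] → [-4,4] (no change)
  #5 pop 1: in=[-4,4] → [-4,4] (no change)

Fixpoint:
  val[0] = [-4,4]
  val[1] = [-4,4]
  val[2] = [-2,4]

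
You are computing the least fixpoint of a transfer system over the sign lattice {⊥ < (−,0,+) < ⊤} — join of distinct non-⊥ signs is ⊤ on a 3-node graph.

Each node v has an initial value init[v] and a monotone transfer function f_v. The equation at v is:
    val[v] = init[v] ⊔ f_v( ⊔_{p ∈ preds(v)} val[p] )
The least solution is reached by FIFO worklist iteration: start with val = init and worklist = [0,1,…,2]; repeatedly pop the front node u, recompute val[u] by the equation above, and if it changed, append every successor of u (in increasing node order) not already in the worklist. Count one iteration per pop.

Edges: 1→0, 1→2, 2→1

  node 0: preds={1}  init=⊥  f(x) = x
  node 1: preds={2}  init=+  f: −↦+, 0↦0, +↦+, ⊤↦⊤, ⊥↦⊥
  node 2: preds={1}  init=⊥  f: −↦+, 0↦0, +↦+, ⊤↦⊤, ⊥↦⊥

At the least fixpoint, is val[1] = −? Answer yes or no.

no

Worklist (4 pops):
  #1 pop 0: in=+ → + (was ⊥); enqueue []
  #2 pop 1: in=⊥ → + (no change)
  #3 pop 2: in=+ → + (was ⊥); enqueue [1]
  #4 pop 1: in=+ → + (no change)

Fixpoint:
  val[0] = +
  val[1] = +
  val[2] = +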